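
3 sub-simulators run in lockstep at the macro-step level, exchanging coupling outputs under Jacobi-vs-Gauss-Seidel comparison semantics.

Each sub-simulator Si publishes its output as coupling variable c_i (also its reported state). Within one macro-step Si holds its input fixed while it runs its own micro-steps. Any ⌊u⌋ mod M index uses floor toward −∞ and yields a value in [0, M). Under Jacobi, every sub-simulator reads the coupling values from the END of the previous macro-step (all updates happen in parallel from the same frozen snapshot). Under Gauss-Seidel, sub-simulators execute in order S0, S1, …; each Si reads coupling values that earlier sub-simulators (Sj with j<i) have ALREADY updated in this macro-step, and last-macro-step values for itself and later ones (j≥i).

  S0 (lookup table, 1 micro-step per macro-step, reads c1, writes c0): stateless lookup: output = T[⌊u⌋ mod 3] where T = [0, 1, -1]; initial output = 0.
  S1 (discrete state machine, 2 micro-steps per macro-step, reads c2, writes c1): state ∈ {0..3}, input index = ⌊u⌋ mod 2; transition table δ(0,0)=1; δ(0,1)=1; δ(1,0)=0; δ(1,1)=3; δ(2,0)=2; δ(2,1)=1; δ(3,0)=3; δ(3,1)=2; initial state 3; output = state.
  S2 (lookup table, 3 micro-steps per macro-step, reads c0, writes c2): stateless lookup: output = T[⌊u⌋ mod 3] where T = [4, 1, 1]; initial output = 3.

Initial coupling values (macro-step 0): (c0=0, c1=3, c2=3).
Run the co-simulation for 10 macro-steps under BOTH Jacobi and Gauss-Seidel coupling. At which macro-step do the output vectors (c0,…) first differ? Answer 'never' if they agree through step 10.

[Jacobi] macro 1: S0 reads c1=3 → after 1×micro: 0; S1 reads c2=3 → after 2×micro: 1; S2 reads c0=0 → after 3×micro: 4 ⇒ (c0=0, c1=1, c2=4)
[Jacobi] macro 2: S0 reads c1=1 → after 1×micro: 1; S1 reads c2=4 → after 2×micro: 1; S2 reads c0=0 → after 3×micro: 4 ⇒ (c0=1, c1=1, c2=4)
[Jacobi] macro 3: S0 reads c1=1 → after 1×micro: 1; S1 reads c2=4 → after 2×micro: 1; S2 reads c0=1 → after 3×micro: 1 ⇒ (c0=1, c1=1, c2=1)
[Jacobi] macro 4: S0 reads c1=1 → after 1×micro: 1; S1 reads c2=1 → after 2×micro: 2; S2 reads c0=1 → after 3×micro: 1 ⇒ (c0=1, c1=2, c2=1)
[Jacobi] macro 5: S0 reads c1=2 → after 1×micro: -1; S1 reads c2=1 → after 2×micro: 3; S2 reads c0=1 → after 3×micro: 1 ⇒ (c0=-1, c1=3, c2=1)
[Jacobi] macro 6: S0 reads c1=3 → after 1×micro: 0; S1 reads c2=1 → after 2×micro: 1; S2 reads c0=-1 → after 3×micro: 1 ⇒ (c0=0, c1=1, c2=1)
[Jacobi] macro 7: S0 reads c1=1 → after 1×micro: 1; S1 reads c2=1 → after 2×micro: 2; S2 reads c0=0 → after 3×micro: 4 ⇒ (c0=1, c1=2, c2=4)
[Jacobi] macro 8: S0 reads c1=2 → after 1×micro: -1; S1 reads c2=4 → after 2×micro: 2; S2 reads c0=1 → after 3×micro: 1 ⇒ (c0=-1, c1=2, c2=1)
[Jacobi] macro 9: S0 reads c1=2 → after 1×micro: -1; S1 reads c2=1 → after 2×micro: 3; S2 reads c0=-1 → after 3×micro: 1 ⇒ (c0=-1, c1=3, c2=1)
[Jacobi] macro 10: S0 reads c1=3 → after 1×micro: 0; S1 reads c2=1 → after 2×micro: 1; S2 reads c0=-1 → after 3×micro: 1 ⇒ (c0=0, c1=1, c2=1)
[Gauss-Seidel] macro 1: S0 reads c1=3 → after 1×micro: 0; S1 reads c2=3 → after 2×micro: 1; S2 reads c0=0 → after 3×micro: 4 ⇒ (c0=0, c1=1, c2=4)
[Gauss-Seidel] macro 2: S0 reads c1=1 → after 1×micro: 1; S1 reads c2=4 → after 2×micro: 1; S2 reads c0=1 → after 3×micro: 1 ⇒ (c0=1, c1=1, c2=1)
[Gauss-Seidel] macro 3: S0 reads c1=1 → after 1×micro: 1; S1 reads c2=1 → after 2×micro: 2; S2 reads c0=1 → after 3×micro: 1 ⇒ (c0=1, c1=2, c2=1)
[Gauss-Seidel] macro 4: S0 reads c1=2 → after 1×micro: -1; S1 reads c2=1 → after 2×micro: 3; S2 reads c0=-1 → after 3×micro: 1 ⇒ (c0=-1, c1=3, c2=1)
[Gauss-Seidel] macro 5: S0 reads c1=3 → after 1×micro: 0; S1 reads c2=1 → after 2×micro: 1; S2 reads c0=0 → after 3×micro: 4 ⇒ (c0=0, c1=1, c2=4)
[Gauss-Seidel] macro 6: S0 reads c1=1 → after 1×micro: 1; S1 reads c2=4 → after 2×micro: 1; S2 reads c0=1 → after 3×micro: 1 ⇒ (c0=1, c1=1, c2=1)
[Gauss-Seidel] macro 7: S0 reads c1=1 → after 1×micro: 1; S1 reads c2=1 → after 2×micro: 2; S2 reads c0=1 → after 3×micro: 1 ⇒ (c0=1, c1=2, c2=1)
[Gauss-Seidel] macro 8: S0 reads c1=2 → after 1×micro: -1; S1 reads c2=1 → after 2×micro: 3; S2 reads c0=-1 → after 3×micro: 1 ⇒ (c0=-1, c1=3, c2=1)
[Gauss-Seidel] macro 9: S0 reads c1=3 → after 1×micro: 0; S1 reads c2=1 → after 2×micro: 1; S2 reads c0=0 → after 3×micro: 4 ⇒ (c0=0, c1=1, c2=4)
[Gauss-Seidel] macro 10: S0 reads c1=1 → after 1×micro: 1; S1 reads c2=4 → after 2×micro: 1; S2 reads c0=1 → after 3×micro: 1 ⇒ (c0=1, c1=1, c2=1)

first divergence at macro-step: 2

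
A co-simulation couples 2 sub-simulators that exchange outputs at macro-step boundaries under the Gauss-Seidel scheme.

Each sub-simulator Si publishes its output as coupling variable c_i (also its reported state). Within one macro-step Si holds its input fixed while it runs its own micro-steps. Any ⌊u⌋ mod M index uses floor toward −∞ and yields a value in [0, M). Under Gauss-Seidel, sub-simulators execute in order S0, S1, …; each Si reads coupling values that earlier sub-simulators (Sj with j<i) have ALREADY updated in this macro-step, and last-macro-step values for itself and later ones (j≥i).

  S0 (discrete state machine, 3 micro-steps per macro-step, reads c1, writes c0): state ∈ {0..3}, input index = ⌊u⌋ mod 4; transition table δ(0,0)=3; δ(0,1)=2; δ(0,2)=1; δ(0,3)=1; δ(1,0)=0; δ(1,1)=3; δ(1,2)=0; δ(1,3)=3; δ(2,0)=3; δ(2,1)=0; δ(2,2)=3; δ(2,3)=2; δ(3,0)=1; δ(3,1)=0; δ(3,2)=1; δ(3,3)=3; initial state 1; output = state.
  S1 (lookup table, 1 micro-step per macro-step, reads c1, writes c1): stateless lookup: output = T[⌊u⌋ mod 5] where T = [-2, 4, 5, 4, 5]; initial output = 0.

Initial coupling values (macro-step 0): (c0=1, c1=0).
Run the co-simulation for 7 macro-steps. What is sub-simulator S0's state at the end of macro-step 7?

S0 state at macro-step 7 = 2

macro 1: S0 reads c1=0 → after 3×micro: 1; S1 reads c1=0 → after 1×micro: -2 ⇒ (c0=1, c1=-2)
macro 2: S0 reads c1=-2 → after 3×micro: 0; S1 reads c1=-2 → after 1×micro: 4 ⇒ (c0=0, c1=4)
macro 3: S0 reads c1=4 → after 3×micro: 0; S1 reads c1=4 → after 1×micro: 5 ⇒ (c0=0, c1=5)
macro 4: S0 reads c1=5 → after 3×micro: 2; S1 reads c1=5 → after 1×micro: -2 ⇒ (c0=2, c1=-2)
macro 5: S0 reads c1=-2 → after 3×micro: 0; S1 reads c1=-2 → after 1×micro: 4 ⇒ (c0=0, c1=4)
macro 6: S0 reads c1=4 → after 3×micro: 0; S1 reads c1=4 → after 1×micro: 5 ⇒ (c0=0, c1=5)
macro 7: S0 reads c1=5 → after 3×micro: 2; S1 reads c1=5 → after 1×micro: -2 ⇒ (c0=2, c1=-2)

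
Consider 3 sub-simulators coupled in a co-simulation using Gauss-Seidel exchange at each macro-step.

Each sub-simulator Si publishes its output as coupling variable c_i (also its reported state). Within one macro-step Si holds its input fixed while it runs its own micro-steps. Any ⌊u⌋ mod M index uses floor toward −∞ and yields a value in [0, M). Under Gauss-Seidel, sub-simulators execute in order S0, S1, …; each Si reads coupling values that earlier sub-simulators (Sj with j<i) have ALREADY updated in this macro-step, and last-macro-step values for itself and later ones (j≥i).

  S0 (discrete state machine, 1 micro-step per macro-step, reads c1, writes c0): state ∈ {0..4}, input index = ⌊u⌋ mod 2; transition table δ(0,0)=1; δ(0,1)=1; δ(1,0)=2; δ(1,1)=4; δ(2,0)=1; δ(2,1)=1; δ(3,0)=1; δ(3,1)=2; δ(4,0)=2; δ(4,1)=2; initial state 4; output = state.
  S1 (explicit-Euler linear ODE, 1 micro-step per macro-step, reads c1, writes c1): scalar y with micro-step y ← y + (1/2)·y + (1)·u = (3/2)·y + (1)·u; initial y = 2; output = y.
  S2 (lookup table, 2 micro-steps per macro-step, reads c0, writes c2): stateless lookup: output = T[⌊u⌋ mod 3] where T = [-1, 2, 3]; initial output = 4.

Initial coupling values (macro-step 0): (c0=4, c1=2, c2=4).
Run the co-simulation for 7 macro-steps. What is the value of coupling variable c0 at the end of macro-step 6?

macro 1: S0 reads c1=2 → after 1×micro: 2; S1 reads c1=2 → after 1×micro: 5; S2 reads c0=2 → after 2×micro: 3 ⇒ (c0=2, c1=5, c2=3)
macro 2: S0 reads c1=5 → after 1×micro: 1; S1 reads c1=5 → after 1×micro: 25/2; S2 reads c0=1 → after 2×micro: 2 ⇒ (c0=1, c1=25/2, c2=2)
macro 3: S0 reads c1=25/2 → after 1×micro: 2; S1 reads c1=25/2 → after 1×micro: 125/4; S2 reads c0=2 → after 2×micro: 3 ⇒ (c0=2, c1=125/4, c2=3)
macro 4: S0 reads c1=125/4 → after 1×micro: 1; S1 reads c1=125/4 → after 1×micro: 625/8; S2 reads c0=1 → after 2×micro: 2 ⇒ (c0=1, c1=625/8, c2=2)
macro 5: S0 reads c1=625/8 → after 1×micro: 2; S1 reads c1=625/8 → after 1×micro: 3125/16; S2 reads c0=2 → after 2×micro: 3 ⇒ (c0=2, c1=3125/16, c2=3)
macro 6: S0 reads c1=3125/16 → after 1×micro: 1; S1 reads c1=3125/16 → after 1×micro: 15625/32; S2 reads c0=1 → after 2×micro: 2 ⇒ (c0=1, c1=15625/32, c2=2)
macro 7: S0 reads c1=15625/32 → after 1×micro: 2; S1 reads c1=15625/32 → after 1×micro: 78125/64; S2 reads c0=2 → after 2×micro: 3 ⇒ (c0=2, c1=78125/64, c2=3)

c0 at macro-step 6 = 1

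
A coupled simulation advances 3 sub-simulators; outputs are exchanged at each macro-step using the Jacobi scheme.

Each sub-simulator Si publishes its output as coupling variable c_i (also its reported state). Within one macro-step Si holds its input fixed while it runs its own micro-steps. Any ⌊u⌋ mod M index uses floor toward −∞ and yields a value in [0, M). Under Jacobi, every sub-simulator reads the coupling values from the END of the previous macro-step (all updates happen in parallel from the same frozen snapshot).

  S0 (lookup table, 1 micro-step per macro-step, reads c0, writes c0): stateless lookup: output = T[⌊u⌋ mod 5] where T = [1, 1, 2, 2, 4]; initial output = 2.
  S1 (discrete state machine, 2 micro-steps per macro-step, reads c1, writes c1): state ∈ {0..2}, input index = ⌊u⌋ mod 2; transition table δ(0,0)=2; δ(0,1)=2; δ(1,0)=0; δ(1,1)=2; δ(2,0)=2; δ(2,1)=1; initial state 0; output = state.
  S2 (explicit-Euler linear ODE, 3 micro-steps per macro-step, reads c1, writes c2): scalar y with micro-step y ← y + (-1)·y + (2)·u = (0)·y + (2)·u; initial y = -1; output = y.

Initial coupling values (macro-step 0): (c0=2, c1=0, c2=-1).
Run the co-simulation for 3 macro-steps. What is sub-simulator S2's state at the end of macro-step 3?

macro 1: S0 reads c0=2 → after 1×micro: 2; S1 reads c1=0 → after 2×micro: 2; S2 reads c1=0 → after 3×micro: 0 ⇒ (c0=2, c1=2, c2=0)
macro 2: S0 reads c0=2 → after 1×micro: 2; S1 reads c1=2 → after 2×micro: 2; S2 reads c1=2 → after 3×micro: 4 ⇒ (c0=2, c1=2, c2=4)
macro 3: S0 reads c0=2 → after 1×micro: 2; S1 reads c1=2 → after 2×micro: 2; S2 reads c1=2 → after 3×micro: 4 ⇒ (c0=2, c1=2, c2=4)

S2 state at macro-step 3 = 4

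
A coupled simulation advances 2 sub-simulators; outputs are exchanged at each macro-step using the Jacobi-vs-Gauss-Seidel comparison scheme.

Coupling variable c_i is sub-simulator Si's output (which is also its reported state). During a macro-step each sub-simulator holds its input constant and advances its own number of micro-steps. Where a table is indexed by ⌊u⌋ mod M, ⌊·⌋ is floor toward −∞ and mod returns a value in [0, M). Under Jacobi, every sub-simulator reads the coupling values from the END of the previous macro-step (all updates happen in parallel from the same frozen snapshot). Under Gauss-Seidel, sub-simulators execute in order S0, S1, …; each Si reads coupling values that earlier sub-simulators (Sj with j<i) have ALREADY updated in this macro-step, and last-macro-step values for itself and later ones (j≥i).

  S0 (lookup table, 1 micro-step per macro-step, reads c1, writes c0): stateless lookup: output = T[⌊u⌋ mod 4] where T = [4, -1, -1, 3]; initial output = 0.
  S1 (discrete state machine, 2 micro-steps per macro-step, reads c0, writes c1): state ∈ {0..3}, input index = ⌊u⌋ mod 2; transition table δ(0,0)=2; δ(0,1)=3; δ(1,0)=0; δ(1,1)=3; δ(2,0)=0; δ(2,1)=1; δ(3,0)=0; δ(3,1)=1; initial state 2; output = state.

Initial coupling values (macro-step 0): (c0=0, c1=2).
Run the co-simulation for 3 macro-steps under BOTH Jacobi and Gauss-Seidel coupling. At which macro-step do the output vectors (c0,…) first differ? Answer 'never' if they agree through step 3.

first divergence at macro-step: 1

[Jacobi] macro 1: S0 reads c1=2 → after 1×micro: -1; S1 reads c0=0 → after 2×micro: 2 ⇒ (c0=-1, c1=2)
[Jacobi] macro 2: S0 reads c1=2 → after 1×micro: -1; S1 reads c0=-1 → after 2×micro: 3 ⇒ (c0=-1, c1=3)
[Jacobi] macro 3: S0 reads c1=3 → after 1×micro: 3; S1 reads c0=-1 → after 2×micro: 3 ⇒ (c0=3, c1=3)
[Gauss-Seidel] macro 1: S0 reads c1=2 → after 1×micro: -1; S1 reads c0=-1 → after 2×micro: 3 ⇒ (c0=-1, c1=3)
[Gauss-Seidel] macro 2: S0 reads c1=3 → after 1×micro: 3; S1 reads c0=3 → after 2×micro: 3 ⇒ (c0=3, c1=3)
[Gauss-Seidel] macro 3: S0 reads c1=3 → after 1×micro: 3; S1 reads c0=3 → after 2×micro: 3 ⇒ (c0=3, c1=3)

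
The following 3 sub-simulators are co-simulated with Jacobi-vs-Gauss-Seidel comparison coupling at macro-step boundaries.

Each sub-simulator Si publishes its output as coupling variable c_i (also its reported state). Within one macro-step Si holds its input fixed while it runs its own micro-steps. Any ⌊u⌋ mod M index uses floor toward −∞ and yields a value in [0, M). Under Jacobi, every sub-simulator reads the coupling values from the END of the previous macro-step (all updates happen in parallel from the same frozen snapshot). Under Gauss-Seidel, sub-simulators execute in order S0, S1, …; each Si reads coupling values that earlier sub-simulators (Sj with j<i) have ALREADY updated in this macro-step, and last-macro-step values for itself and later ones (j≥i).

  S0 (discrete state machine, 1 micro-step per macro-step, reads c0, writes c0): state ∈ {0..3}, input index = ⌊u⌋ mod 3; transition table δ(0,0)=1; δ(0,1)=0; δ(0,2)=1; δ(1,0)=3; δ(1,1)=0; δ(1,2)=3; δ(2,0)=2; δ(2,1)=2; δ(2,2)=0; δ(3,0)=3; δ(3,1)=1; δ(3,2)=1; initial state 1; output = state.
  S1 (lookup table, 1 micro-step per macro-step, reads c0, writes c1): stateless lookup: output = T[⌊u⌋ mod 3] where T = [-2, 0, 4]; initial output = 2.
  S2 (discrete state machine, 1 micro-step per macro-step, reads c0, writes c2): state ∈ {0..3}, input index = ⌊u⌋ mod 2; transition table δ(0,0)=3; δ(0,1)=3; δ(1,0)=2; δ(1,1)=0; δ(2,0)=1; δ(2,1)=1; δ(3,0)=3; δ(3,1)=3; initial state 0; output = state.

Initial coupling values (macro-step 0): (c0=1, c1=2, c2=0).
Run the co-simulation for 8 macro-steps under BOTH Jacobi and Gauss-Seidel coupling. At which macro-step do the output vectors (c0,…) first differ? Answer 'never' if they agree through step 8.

first divergence at macro-step: 1

[Jacobi] macro 1: S0 reads c0=1 → after 1×micro: 0; S1 reads c0=1 → after 1×micro: 0; S2 reads c0=1 → after 1×micro: 3 ⇒ (c0=0, c1=0, c2=3)
[Jacobi] macro 2: S0 reads c0=0 → after 1×micro: 1; S1 reads c0=0 → after 1×micro: -2; S2 reads c0=0 → after 1×micro: 3 ⇒ (c0=1, c1=-2, c2=3)
[Jacobi] macro 3: S0 reads c0=1 → after 1×micro: 0; S1 reads c0=1 → after 1×micro: 0; S2 reads c0=1 → after 1×micro: 3 ⇒ (c0=0, c1=0, c2=3)
[Jacobi] macro 4: S0 reads c0=0 → after 1×micro: 1; S1 reads c0=0 → after 1×micro: -2; S2 reads c0=0 → after 1×micro: 3 ⇒ (c0=1, c1=-2, c2=3)
[Jacobi] macro 5: S0 reads c0=1 → after 1×micro: 0; S1 reads c0=1 → after 1×micro: 0; S2 reads c0=1 → after 1×micro: 3 ⇒ (c0=0, c1=0, c2=3)
[Jacobi] macro 6: S0 reads c0=0 → after 1×micro: 1; S1 reads c0=0 → after 1×micro: -2; S2 reads c0=0 → after 1×micro: 3 ⇒ (c0=1, c1=-2, c2=3)
[Jacobi] macro 7: S0 reads c0=1 → after 1×micro: 0; S1 reads c0=1 → after 1×micro: 0; S2 reads c0=1 → after 1×micro: 3 ⇒ (c0=0, c1=0, c2=3)
[Jacobi] macro 8: S0 reads c0=0 → after 1×micro: 1; S1 reads c0=0 → after 1×micro: -2; S2 reads c0=0 → after 1×micro: 3 ⇒ (c0=1, c1=-2, c2=3)
[Gauss-Seidel] macro 1: S0 reads c0=1 → after 1×micro: 0; S1 reads c0=0 → after 1×micro: -2; S2 reads c0=0 → after 1×micro: 3 ⇒ (c0=0, c1=-2, c2=3)
[Gauss-Seidel] macro 2: S0 reads c0=0 → after 1×micro: 1; S1 reads c0=1 → after 1×micro: 0; S2 reads c0=1 → after 1×micro: 3 ⇒ (c0=1, c1=0, c2=3)
[Gauss-Seidel] macro 3: S0 reads c0=1 → after 1×micro: 0; S1 reads c0=0 → after 1×micro: -2; S2 reads c0=0 → after 1×micro: 3 ⇒ (c0=0, c1=-2, c2=3)
[Gauss-Seidel] macro 4: S0 reads c0=0 → after 1×micro: 1; S1 reads c0=1 → after 1×micro: 0; S2 reads c0=1 → after 1×micro: 3 ⇒ (c0=1, c1=0, c2=3)
[Gauss-Seidel] macro 5: S0 reads c0=1 → after 1×micro: 0; S1 reads c0=0 → after 1×micro: -2; S2 reads c0=0 → after 1×micro: 3 ⇒ (c0=0, c1=-2, c2=3)
[Gauss-Seidel] macro 6: S0 reads c0=0 → after 1×micro: 1; S1 reads c0=1 → after 1×micro: 0; S2 reads c0=1 → after 1×micro: 3 ⇒ (c0=1, c1=0, c2=3)
[Gauss-Seidel] macro 7: S0 reads c0=1 → after 1×micro: 0; S1 reads c0=0 → after 1×micro: -2; S2 reads c0=0 → after 1×micro: 3 ⇒ (c0=0, c1=-2, c2=3)
[Gauss-Seidel] macro 8: S0 reads c0=0 → after 1×micro: 1; S1 reads c0=1 → after 1×micro: 0; S2 reads c0=1 → after 1×micro: 3 ⇒ (c0=1, c1=0, c2=3)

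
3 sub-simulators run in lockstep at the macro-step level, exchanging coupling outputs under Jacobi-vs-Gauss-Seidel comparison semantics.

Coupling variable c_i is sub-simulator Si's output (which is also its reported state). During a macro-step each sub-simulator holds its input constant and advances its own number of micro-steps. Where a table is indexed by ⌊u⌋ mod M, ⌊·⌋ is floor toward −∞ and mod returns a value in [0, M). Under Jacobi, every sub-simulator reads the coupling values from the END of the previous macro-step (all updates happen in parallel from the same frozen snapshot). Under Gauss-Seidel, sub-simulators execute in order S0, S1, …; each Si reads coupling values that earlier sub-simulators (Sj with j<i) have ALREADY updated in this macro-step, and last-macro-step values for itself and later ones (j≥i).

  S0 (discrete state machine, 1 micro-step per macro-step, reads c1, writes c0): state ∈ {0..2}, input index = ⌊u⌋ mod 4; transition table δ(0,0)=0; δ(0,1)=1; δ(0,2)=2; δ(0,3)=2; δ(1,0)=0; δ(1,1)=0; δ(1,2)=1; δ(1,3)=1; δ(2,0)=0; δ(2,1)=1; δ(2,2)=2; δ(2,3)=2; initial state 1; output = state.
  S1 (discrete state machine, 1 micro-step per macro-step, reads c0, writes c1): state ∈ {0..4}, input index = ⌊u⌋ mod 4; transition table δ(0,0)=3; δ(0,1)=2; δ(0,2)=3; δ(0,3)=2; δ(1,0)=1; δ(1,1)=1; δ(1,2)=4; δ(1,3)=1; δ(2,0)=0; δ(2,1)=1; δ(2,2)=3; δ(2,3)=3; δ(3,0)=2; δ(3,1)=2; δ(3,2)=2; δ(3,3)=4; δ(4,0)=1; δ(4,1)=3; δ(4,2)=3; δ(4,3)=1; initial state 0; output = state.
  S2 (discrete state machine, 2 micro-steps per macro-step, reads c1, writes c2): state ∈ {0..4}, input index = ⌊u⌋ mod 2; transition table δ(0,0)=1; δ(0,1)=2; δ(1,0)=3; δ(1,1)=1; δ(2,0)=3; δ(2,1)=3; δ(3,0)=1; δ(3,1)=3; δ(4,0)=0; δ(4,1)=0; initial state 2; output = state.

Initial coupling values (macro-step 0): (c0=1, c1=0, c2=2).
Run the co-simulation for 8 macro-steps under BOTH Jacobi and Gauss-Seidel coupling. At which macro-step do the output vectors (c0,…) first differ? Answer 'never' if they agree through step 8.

first divergence at macro-step: 1

[Jacobi] macro 1: S0 reads c1=0 → after 1×micro: 0; S1 reads c0=1 → after 1×micro: 2; S2 reads c1=0 → after 2×micro: 1 ⇒ (c0=0, c1=2, c2=1)
[Jacobi] macro 2: S0 reads c1=2 → after 1×micro: 2; S1 reads c0=0 → after 1×micro: 0; S2 reads c1=2 → after 2×micro: 1 ⇒ (c0=2, c1=0, c2=1)
[Jacobi] macro 3: S0 reads c1=0 → after 1×micro: 0; S1 reads c0=2 → after 1×micro: 3; S2 reads c1=0 → after 2×micro: 1 ⇒ (c0=0, c1=3, c2=1)
[Jacobi] macro 4: S0 reads c1=3 → after 1×micro: 2; S1 reads c0=0 → after 1×micro: 2; S2 reads c1=3 → after 2×micro: 1 ⇒ (c0=2, c1=2, c2=1)
[Jacobi] macro 5: S0 reads c1=2 → after 1×micro: 2; S1 reads c0=2 → after 1×micro: 3; S2 reads c1=2 → after 2×micro: 1 ⇒ (c0=2, c1=3, c2=1)
[Jacobi] macro 6: S0 reads c1=3 → after 1×micro: 2; S1 reads c0=2 → after 1×micro: 2; S2 reads c1=3 → after 2×micro: 1 ⇒ (c0=2, c1=2, c2=1)
[Jacobi] macro 7: S0 reads c1=2 → after 1×micro: 2; S1 reads c0=2 → after 1×micro: 3; S2 reads c1=2 → after 2×micro: 1 ⇒ (c0=2, c1=3, c2=1)
[Jacobi] macro 8: S0 reads c1=3 → after 1×micro: 2; S1 reads c0=2 → after 1×micro: 2; S2 reads c1=3 → after 2×micro: 1 ⇒ (c0=2, c1=2, c2=1)
[Gauss-Seidel] macro 1: S0 reads c1=0 → after 1×micro: 0; S1 reads c0=0 → after 1×micro: 3; S2 reads c1=3 → after 2×micro: 3 ⇒ (c0=0, c1=3, c2=3)
[Gauss-Seidel] macro 2: S0 reads c1=3 → after 1×micro: 2; S1 reads c0=2 → after 1×micro: 2; S2 reads c1=2 → after 2×micro: 3 ⇒ (c0=2, c1=2, c2=3)
[Gauss-Seidel] macro 3: S0 reads c1=2 → after 1×micro: 2; S1 reads c0=2 → after 1×micro: 3; S2 reads c1=3 → after 2×micro: 3 ⇒ (c0=2, c1=3, c2=3)
[Gauss-Seidel] macro 4: S0 reads c1=3 → after 1×micro: 2; S1 reads c0=2 → after 1×micro: 2; S2 reads c1=2 → after 2×micro: 3 ⇒ (c0=2, c1=2, c2=3)
[Gauss-Seidel] macro 5: S0 reads c1=2 → after 1×micro: 2; S1 reads c0=2 → after 1×micro: 3; S2 reads c1=3 → after 2×micro: 3 ⇒ (c0=2, c1=3, c2=3)
[Gauss-Seidel] macro 6: S0 reads c1=3 → after 1×micro: 2; S1 reads c0=2 → after 1×micro: 2; S2 reads c1=2 → after 2×micro: 3 ⇒ (c0=2, c1=2, c2=3)
[Gauss-Seidel] macro 7: S0 reads c1=2 → after 1×micro: 2; S1 reads c0=2 → after 1×micro: 3; S2 reads c1=3 → after 2×micro: 3 ⇒ (c0=2, c1=3, c2=3)
[Gauss-Seidel] macro 8: S0 reads c1=3 → after 1×micro: 2; S1 reads c0=2 → after 1×micro: 2; S2 reads c1=2 → after 2×micro: 3 ⇒ (c0=2, c1=2, c2=3)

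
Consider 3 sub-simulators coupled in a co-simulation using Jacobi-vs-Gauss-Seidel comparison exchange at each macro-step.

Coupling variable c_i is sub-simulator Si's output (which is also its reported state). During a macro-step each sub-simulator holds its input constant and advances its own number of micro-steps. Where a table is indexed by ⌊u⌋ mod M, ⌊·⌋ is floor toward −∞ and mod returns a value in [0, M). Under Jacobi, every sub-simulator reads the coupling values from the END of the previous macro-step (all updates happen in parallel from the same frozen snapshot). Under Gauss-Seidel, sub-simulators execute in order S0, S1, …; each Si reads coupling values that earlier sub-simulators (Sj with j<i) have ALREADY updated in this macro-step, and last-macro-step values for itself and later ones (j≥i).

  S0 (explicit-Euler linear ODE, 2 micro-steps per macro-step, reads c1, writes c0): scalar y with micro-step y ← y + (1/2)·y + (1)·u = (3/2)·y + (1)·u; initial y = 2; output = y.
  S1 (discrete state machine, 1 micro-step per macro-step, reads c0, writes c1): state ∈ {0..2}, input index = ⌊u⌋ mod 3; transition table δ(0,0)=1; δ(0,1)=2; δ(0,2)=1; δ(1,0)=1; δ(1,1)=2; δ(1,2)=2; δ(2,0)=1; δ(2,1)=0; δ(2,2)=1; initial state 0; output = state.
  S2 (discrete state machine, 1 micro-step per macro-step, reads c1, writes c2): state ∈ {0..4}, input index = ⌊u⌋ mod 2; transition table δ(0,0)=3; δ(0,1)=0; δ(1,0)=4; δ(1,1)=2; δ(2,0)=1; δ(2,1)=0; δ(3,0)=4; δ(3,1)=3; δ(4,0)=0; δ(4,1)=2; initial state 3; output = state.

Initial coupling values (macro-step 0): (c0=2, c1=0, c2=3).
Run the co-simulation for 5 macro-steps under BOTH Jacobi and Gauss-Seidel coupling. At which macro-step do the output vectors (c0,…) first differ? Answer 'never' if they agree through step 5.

first divergence at macro-step: 1

[Jacobi] macro 1: S0 reads c1=0 → after 2×micro: 9/2; S1 reads c0=2 → after 1×micro: 1; S2 reads c1=0 → after 1×micro: 4 ⇒ (c0=9/2, c1=1, c2=4)
[Jacobi] macro 2: S0 reads c1=1 → after 2×micro: 101/8; S1 reads c0=9/2 → after 1×micro: 2; S2 reads c1=1 → after 1×micro: 2 ⇒ (c0=101/8, c1=2, c2=2)
[Jacobi] macro 3: S0 reads c1=2 → after 2×micro: 1069/32; S1 reads c0=101/8 → after 1×micro: 1; S2 reads c1=2 → after 1×micro: 1 ⇒ (c0=1069/32, c1=1, c2=1)
[Jacobi] macro 4: S0 reads c1=1 → after 2×micro: 9941/128; S1 reads c0=1069/32 → after 1×micro: 1; S2 reads c1=1 → after 1×micro: 2 ⇒ (c0=9941/128, c1=1, c2=2)
[Jacobi] macro 5: S0 reads c1=1 → after 2×micro: 90749/512; S1 reads c0=9941/128 → after 1×micro: 2; S2 reads c1=1 → after 1×micro: 0 ⇒ (c0=90749/512, c1=2, c2=0)
[Gauss-Seidel] macro 1: S0 reads c1=0 → after 2×micro: 9/2; S1 reads c0=9/2 → after 1×micro: 2; S2 reads c1=2 → after 1×micro: 4 ⇒ (c0=9/2, c1=2, c2=4)
[Gauss-Seidel] macro 2: S0 reads c1=2 → after 2×micro: 121/8; S1 reads c0=121/8 → after 1×micro: 1; S2 reads c1=1 → after 1×micro: 2 ⇒ (c0=121/8, c1=1, c2=2)
[Gauss-Seidel] macro 3: S0 reads c1=1 → after 2×micro: 1169/32; S1 reads c0=1169/32 → after 1×micro: 1; S2 reads c1=1 → after 1×micro: 0 ⇒ (c0=1169/32, c1=1, c2=0)
[Gauss-Seidel] macro 4: S0 reads c1=1 → after 2×micro: 10841/128; S1 reads c0=10841/128 → after 1×micro: 1; S2 reads c1=1 → after 1×micro: 0 ⇒ (c0=10841/128, c1=1, c2=0)
[Gauss-Seidel] macro 5: S0 reads c1=1 → after 2×micro: 98849/512; S1 reads c0=98849/512 → after 1×micro: 2; S2 reads c1=2 → after 1×micro: 3 ⇒ (c0=98849/512, c1=2, c2=3)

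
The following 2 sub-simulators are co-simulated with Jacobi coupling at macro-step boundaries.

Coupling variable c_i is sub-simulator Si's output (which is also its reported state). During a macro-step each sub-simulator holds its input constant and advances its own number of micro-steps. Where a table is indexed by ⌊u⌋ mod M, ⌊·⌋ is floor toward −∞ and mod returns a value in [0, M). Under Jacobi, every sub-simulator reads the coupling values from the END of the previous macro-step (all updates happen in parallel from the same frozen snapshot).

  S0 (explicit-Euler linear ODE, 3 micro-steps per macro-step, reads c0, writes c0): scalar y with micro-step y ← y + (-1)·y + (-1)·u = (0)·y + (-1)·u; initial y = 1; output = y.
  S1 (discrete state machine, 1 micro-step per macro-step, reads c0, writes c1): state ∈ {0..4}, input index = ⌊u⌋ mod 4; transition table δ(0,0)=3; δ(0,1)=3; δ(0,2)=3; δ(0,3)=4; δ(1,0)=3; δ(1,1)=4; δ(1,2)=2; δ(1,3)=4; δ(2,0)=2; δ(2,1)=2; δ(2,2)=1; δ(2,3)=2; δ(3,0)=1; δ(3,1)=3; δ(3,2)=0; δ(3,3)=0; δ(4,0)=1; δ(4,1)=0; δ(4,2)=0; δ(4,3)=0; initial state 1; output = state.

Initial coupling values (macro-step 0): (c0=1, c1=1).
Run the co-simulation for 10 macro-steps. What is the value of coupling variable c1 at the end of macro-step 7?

macro 1: S0 reads c0=1 → after 3×micro: -1; S1 reads c0=1 → after 1×micro: 4 ⇒ (c0=-1, c1=4)
macro 2: S0 reads c0=-1 → after 3×micro: 1; S1 reads c0=-1 → after 1×micro: 0 ⇒ (c0=1, c1=0)
macro 3: S0 reads c0=1 → after 3×micro: -1; S1 reads c0=1 → after 1×micro: 3 ⇒ (c0=-1, c1=3)
macro 4: S0 reads c0=-1 → after 3×micro: 1; S1 reads c0=-1 → after 1×micro: 0 ⇒ (c0=1, c1=0)
macro 5: S0 reads c0=1 → after 3×micro: -1; S1 reads c0=1 → after 1×micro: 3 ⇒ (c0=-1, c1=3)
macro 6: S0 reads c0=-1 → after 3×micro: 1; S1 reads c0=-1 → after 1×micro: 0 ⇒ (c0=1, c1=0)
macro 7: S0 reads c0=1 → after 3×micro: -1; S1 reads c0=1 → after 1×micro: 3 ⇒ (c0=-1, c1=3)
macro 8: S0 reads c0=-1 → after 3×micro: 1; S1 reads c0=-1 → after 1×micro: 0 ⇒ (c0=1, c1=0)
macro 9: S0 reads c0=1 → after 3×micro: -1; S1 reads c0=1 → after 1×micro: 3 ⇒ (c0=-1, c1=3)
macro 10: S0 reads c0=-1 → after 3×micro: 1; S1 reads c0=-1 → after 1×micro: 0 ⇒ (c0=1, c1=0)

c1 at macro-step 7 = 3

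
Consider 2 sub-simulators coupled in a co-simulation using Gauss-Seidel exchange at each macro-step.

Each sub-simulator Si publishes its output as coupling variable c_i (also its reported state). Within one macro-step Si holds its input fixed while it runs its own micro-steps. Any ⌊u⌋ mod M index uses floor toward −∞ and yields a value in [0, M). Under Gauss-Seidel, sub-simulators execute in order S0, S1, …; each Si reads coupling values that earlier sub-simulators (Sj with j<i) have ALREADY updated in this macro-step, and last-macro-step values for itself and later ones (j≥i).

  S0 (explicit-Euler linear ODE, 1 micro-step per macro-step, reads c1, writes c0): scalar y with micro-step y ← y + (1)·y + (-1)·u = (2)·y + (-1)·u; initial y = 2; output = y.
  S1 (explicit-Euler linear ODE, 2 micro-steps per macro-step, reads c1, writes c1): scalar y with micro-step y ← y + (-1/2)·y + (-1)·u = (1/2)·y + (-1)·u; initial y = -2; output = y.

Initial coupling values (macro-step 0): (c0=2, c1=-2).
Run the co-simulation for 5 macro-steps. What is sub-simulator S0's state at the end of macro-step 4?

macro 1: S0 reads c1=-2 → after 1×micro: 6; S1 reads c1=-2 → after 2×micro: 5/2 ⇒ (c0=6, c1=5/2)
macro 2: S0 reads c1=5/2 → after 1×micro: 19/2; S1 reads c1=5/2 → after 2×micro: -25/8 ⇒ (c0=19/2, c1=-25/8)
macro 3: S0 reads c1=-25/8 → after 1×micro: 177/8; S1 reads c1=-25/8 → after 2×micro: 125/32 ⇒ (c0=177/8, c1=125/32)
macro 4: S0 reads c1=125/32 → after 1×micro: 1291/32; S1 reads c1=125/32 → after 2×micro: -625/128 ⇒ (c0=1291/32, c1=-625/128)
macro 5: S0 reads c1=-625/128 → after 1×micro: 10953/128; S1 reads c1=-625/128 → after 2×micro: 3125/512 ⇒ (c0=10953/128, c1=3125/512)

S0 state at macro-step 4 = 1291/32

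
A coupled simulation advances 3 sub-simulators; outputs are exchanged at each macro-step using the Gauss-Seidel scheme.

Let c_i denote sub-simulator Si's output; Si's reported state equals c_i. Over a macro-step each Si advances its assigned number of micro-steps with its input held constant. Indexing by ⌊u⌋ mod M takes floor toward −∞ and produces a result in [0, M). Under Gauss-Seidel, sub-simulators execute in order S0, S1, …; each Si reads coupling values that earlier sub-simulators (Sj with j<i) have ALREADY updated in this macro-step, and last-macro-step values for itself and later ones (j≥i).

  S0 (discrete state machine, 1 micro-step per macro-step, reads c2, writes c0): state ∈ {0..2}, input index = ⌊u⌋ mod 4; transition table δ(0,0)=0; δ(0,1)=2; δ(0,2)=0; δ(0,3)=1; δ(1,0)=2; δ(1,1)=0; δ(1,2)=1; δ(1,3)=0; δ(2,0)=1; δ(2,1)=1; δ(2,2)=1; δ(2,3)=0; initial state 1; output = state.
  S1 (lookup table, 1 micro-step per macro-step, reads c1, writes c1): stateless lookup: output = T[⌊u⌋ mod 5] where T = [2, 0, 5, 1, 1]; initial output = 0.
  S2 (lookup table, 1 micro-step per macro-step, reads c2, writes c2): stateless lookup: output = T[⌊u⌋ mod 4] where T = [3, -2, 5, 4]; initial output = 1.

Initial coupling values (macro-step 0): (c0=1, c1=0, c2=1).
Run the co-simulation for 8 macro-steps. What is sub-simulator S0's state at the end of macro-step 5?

macro 1: S0 reads c2=1 → after 1×micro: 0; S1 reads c1=0 → after 1×micro: 2; S2 reads c2=1 → after 1×micro: -2 ⇒ (c0=0, c1=2, c2=-2)
macro 2: S0 reads c2=-2 → after 1×micro: 0; S1 reads c1=2 → after 1×micro: 5; S2 reads c2=-2 → after 1×micro: 5 ⇒ (c0=0, c1=5, c2=5)
macro 3: S0 reads c2=5 → after 1×micro: 2; S1 reads c1=5 → after 1×micro: 2; S2 reads c2=5 → after 1×micro: -2 ⇒ (c0=2, c1=2, c2=-2)
macro 4: S0 reads c2=-2 → after 1×micro: 1; S1 reads c1=2 → after 1×micro: 5; S2 reads c2=-2 → after 1×micro: 5 ⇒ (c0=1, c1=5, c2=5)
macro 5: S0 reads c2=5 → after 1×micro: 0; S1 reads c1=5 → after 1×micro: 2; S2 reads c2=5 → after 1×micro: -2 ⇒ (c0=0, c1=2, c2=-2)
macro 6: S0 reads c2=-2 → after 1×micro: 0; S1 reads c1=2 → after 1×micro: 5; S2 reads c2=-2 → after 1×micro: 5 ⇒ (c0=0, c1=5, c2=5)
macro 7: S0 reads c2=5 → after 1×micro: 2; S1 reads c1=5 → after 1×micro: 2; S2 reads c2=5 → after 1×micro: -2 ⇒ (c0=2, c1=2, c2=-2)
macro 8: S0 reads c2=-2 → after 1×micro: 1; S1 reads c1=2 → after 1×micro: 5; S2 reads c2=-2 → after 1×micro: 5 ⇒ (c0=1, c1=5, c2=5)

S0 state at macro-step 5 = 0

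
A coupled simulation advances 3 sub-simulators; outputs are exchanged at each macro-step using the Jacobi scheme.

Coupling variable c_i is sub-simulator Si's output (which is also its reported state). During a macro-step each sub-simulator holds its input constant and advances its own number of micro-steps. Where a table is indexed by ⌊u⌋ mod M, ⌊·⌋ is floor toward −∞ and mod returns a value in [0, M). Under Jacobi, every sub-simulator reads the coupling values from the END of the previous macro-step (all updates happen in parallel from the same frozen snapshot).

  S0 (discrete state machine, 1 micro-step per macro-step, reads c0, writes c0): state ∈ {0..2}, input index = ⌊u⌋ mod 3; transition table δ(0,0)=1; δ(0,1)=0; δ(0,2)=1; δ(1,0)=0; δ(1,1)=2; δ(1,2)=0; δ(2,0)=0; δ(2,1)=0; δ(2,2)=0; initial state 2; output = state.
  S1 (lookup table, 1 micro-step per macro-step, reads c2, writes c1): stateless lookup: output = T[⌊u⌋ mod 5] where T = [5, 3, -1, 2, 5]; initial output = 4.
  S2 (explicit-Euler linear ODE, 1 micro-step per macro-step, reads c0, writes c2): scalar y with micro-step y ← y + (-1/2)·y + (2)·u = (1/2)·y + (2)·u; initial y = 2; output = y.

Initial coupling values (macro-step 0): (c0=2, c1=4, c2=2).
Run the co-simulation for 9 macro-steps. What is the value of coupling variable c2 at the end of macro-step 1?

c2 at macro-step 1 = 5

macro 1: S0 reads c0=2 → after 1×micro: 0; S1 reads c2=2 → after 1×micro: -1; S2 reads c0=2 → after 1×micro: 5 ⇒ (c0=0, c1=-1, c2=5)
macro 2: S0 reads c0=0 → after 1×micro: 1; S1 reads c2=5 → after 1×micro: 5; S2 reads c0=0 → after 1×micro: 5/2 ⇒ (c0=1, c1=5, c2=5/2)
macro 3: S0 reads c0=1 → after 1×micro: 2; S1 reads c2=5/2 → after 1×micro: -1; S2 reads c0=1 → after 1×micro: 13/4 ⇒ (c0=2, c1=-1, c2=13/4)
macro 4: S0 reads c0=2 → after 1×micro: 0; S1 reads c2=13/4 → after 1×micro: 2; S2 reads c0=2 → after 1×micro: 45/8 ⇒ (c0=0, c1=2, c2=45/8)
macro 5: S0 reads c0=0 → after 1×micro: 1; S1 reads c2=45/8 → after 1×micro: 5; S2 reads c0=0 → after 1×micro: 45/16 ⇒ (c0=1, c1=5, c2=45/16)
macro 6: S0 reads c0=1 → after 1×micro: 2; S1 reads c2=45/16 → after 1×micro: -1; S2 reads c0=1 → after 1×micro: 109/32 ⇒ (c0=2, c1=-1, c2=109/32)
macro 7: S0 reads c0=2 → after 1×micro: 0; S1 reads c2=109/32 → after 1×micro: 2; S2 reads c0=2 → after 1×micro: 365/64 ⇒ (c0=0, c1=2, c2=365/64)
macro 8: S0 reads c0=0 → after 1×micro: 1; S1 reads c2=365/64 → after 1×micro: 5; S2 reads c0=0 → after 1×micro: 365/128 ⇒ (c0=1, c1=5, c2=365/128)
macro 9: S0 reads c0=1 → after 1×micro: 2; S1 reads c2=365/128 → after 1×micro: -1; S2 reads c0=1 → after 1×micro: 877/256 ⇒ (c0=2, c1=-1, c2=877/256)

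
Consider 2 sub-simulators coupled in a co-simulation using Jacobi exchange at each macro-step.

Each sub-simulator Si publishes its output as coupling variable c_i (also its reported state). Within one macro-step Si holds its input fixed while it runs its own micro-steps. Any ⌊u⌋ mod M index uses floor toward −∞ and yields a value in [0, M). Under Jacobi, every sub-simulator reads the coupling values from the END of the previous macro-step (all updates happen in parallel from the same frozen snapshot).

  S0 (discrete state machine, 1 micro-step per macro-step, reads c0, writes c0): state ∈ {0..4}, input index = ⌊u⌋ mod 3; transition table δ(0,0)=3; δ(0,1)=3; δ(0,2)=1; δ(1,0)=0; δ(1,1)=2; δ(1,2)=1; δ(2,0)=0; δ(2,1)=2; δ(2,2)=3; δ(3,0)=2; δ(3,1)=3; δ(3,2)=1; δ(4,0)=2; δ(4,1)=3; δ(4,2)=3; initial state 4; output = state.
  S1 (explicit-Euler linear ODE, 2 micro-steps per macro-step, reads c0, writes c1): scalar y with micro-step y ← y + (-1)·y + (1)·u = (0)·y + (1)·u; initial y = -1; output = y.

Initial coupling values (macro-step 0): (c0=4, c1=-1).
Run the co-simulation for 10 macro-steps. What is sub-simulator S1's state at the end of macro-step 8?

macro 1: S0 reads c0=4 → after 1×micro: 3; S1 reads c0=4 → after 2×micro: 4 ⇒ (c0=3, c1=4)
macro 2: S0 reads c0=3 → after 1×micro: 2; S1 reads c0=3 → after 2×micro: 3 ⇒ (c0=2, c1=3)
macro 3: S0 reads c0=2 → after 1×micro: 3; S1 reads c0=2 → after 2×micro: 2 ⇒ (c0=3, c1=2)
macro 4: S0 reads c0=3 → after 1×micro: 2; S1 reads c0=3 → after 2×micro: 3 ⇒ (c0=2, c1=3)
macro 5: S0 reads c0=2 → after 1×micro: 3; S1 reads c0=2 → after 2×micro: 2 ⇒ (c0=3, c1=2)
macro 6: S0 reads c0=3 → after 1×micro: 2; S1 reads c0=3 → after 2×micro: 3 ⇒ (c0=2, c1=3)
macro 7: S0 reads c0=2 → after 1×micro: 3; S1 reads c0=2 → after 2×micro: 2 ⇒ (c0=3, c1=2)
macro 8: S0 reads c0=3 → after 1×micro: 2; S1 reads c0=3 → after 2×micro: 3 ⇒ (c0=2, c1=3)
macro 9: S0 reads c0=2 → after 1×micro: 3; S1 reads c0=2 → after 2×micro: 2 ⇒ (c0=3, c1=2)
macro 10: S0 reads c0=3 → after 1×micro: 2; S1 reads c0=3 → after 2×micro: 3 ⇒ (c0=2, c1=3)

S1 state at macro-step 8 = 3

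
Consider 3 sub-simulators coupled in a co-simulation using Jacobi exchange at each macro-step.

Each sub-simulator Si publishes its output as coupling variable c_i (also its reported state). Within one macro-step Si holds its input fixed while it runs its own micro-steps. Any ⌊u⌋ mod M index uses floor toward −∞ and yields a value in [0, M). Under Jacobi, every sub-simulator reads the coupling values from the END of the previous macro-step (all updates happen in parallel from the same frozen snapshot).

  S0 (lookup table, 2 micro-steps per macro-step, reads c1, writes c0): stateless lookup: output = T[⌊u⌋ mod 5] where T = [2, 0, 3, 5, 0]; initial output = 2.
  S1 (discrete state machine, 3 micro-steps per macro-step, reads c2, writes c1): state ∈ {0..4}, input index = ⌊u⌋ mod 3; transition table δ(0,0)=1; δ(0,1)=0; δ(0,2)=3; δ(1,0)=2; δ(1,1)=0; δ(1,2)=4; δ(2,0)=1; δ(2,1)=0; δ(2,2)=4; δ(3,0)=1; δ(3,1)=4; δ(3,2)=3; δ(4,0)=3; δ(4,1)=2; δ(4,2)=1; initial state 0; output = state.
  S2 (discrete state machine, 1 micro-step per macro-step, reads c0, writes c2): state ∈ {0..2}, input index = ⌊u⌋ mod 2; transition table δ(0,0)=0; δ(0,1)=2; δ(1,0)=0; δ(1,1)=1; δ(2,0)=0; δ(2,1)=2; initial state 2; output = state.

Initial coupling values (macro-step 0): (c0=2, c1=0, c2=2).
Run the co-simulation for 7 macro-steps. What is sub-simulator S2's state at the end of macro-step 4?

macro 1: S0 reads c1=0 → after 2×micro: 2; S1 reads c2=2 → after 3×micro: 3; S2 reads c0=2 → after 1×micro: 0 ⇒ (c0=2, c1=3, c2=0)
macro 2: S0 reads c1=3 → after 2×micro: 5; S1 reads c2=0 → after 3×micro: 1; S2 reads c0=2 → after 1×micro: 0 ⇒ (c0=5, c1=1, c2=0)
macro 3: S0 reads c1=1 → after 2×micro: 0; S1 reads c2=0 → after 3×micro: 2; S2 reads c0=5 → after 1×micro: 2 ⇒ (c0=0, c1=2, c2=2)
macro 4: S0 reads c1=2 → after 2×micro: 3; S1 reads c2=2 → after 3×micro: 4; S2 reads c0=0 → after 1×micro: 0 ⇒ (c0=3, c1=4, c2=0)
macro 5: S0 reads c1=4 → after 2×micro: 0; S1 reads c2=0 → after 3×micro: 2; S2 reads c0=3 → after 1×micro: 2 ⇒ (c0=0, c1=2, c2=2)
macro 6: S0 reads c1=2 → after 2×micro: 3; S1 reads c2=2 → after 3×micro: 4; S2 reads c0=0 → after 1×micro: 0 ⇒ (c0=3, c1=4, c2=0)
macro 7: S0 reads c1=4 → after 2×micro: 0; S1 reads c2=0 → after 3×micro: 2; S2 reads c0=3 → after 1×micro: 2 ⇒ (c0=0, c1=2, c2=2)

S2 state at macro-step 4 = 0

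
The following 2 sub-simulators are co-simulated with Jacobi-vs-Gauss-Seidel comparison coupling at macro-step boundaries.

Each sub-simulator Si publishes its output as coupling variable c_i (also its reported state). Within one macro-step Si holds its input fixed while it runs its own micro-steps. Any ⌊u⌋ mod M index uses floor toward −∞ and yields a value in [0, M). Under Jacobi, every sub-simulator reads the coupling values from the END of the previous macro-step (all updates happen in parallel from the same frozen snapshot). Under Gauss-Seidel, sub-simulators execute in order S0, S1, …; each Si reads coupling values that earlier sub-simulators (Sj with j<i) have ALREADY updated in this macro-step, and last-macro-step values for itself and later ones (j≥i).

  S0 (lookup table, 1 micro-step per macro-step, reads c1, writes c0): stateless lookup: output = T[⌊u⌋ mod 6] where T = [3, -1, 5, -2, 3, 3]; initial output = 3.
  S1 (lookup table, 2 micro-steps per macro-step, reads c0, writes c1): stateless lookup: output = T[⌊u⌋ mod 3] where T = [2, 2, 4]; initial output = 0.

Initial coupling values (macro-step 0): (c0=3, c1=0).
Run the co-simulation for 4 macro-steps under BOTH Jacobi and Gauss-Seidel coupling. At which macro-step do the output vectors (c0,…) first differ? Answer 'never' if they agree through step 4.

[Jacobi] macro 1: S0 reads c1=0 → after 1×micro: 3; S1 reads c0=3 → after 2×micro: 2 ⇒ (c0=3, c1=2)
[Jacobi] macro 2: S0 reads c1=2 → after 1×micro: 5; S1 reads c0=3 → after 2×micro: 2 ⇒ (c0=5, c1=2)
[Jacobi] macro 3: S0 reads c1=2 → after 1×micro: 5; S1 reads c0=5 → after 2×micro: 4 ⇒ (c0=5, c1=4)
[Jacobi] macro 4: S0 reads c1=4 → after 1×micro: 3; S1 reads c0=5 → after 2×micro: 4 ⇒ (c0=3, c1=4)
[Gauss-Seidel] macro 1: S0 reads c1=0 → after 1×micro: 3; S1 reads c0=3 → after 2×micro: 2 ⇒ (c0=3, c1=2)
[Gauss-Seidel] macro 2: S0 reads c1=2 → after 1×micro: 5; S1 reads c0=5 → after 2×micro: 4 ⇒ (c0=5, c1=4)
[Gauss-Seidel] macro 3: S0 reads c1=4 → after 1×micro: 3; S1 reads c0=3 → after 2×micro: 2 ⇒ (c0=3, c1=2)
[Gauss-Seidel] macro 4: S0 reads c1=2 → after 1×micro: 5; S1 reads c0=5 → after 2×micro: 4 ⇒ (c0=5, c1=4)

first divergence at macro-step: 2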